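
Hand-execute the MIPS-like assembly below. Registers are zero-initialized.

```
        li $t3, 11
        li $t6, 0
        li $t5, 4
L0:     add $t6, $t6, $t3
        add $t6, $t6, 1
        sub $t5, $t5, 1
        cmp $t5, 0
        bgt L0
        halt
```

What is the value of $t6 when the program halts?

li $t3, 11 → $t3=11
li $t6, 0 → $t6=0
li $t5, 4 → $t5=4
add $t6, $t6, $t3 → $t6=0+11=11
add $t6, $t6, 1 → $t6=11+1=12
sub $t5, $t5, 1 → $t5=4-1=3
cmp $t5, 0  (cmp 3,0)
bgt L0: taken
add $t6, $t6, $t3 → $t6=12+11=23
add $t6, $t6, 1 → $t6=23+1=24
sub $t5, $t5, 1 → $t5=3-1=2
cmp $t5, 0  (cmp 2,0)
bgt L0: taken
add $t6, $t6, $t3 → $t6=24+11=35
add $t6, $t6, 1 → $t6=35+1=36
sub $t5, $t5, 1 → $t5=2-1=1
cmp $t5, 0  (cmp 1,0)
bgt L0: taken
add $t6, $t6, $t3 → $t6=36+11=47
add $t6, $t6, 1 → $t6=47+1=48
sub $t5, $t5, 1 → $t5=1-1=0
cmp $t5, 0  (cmp 0,0)
bgt L0: not taken
halt.

48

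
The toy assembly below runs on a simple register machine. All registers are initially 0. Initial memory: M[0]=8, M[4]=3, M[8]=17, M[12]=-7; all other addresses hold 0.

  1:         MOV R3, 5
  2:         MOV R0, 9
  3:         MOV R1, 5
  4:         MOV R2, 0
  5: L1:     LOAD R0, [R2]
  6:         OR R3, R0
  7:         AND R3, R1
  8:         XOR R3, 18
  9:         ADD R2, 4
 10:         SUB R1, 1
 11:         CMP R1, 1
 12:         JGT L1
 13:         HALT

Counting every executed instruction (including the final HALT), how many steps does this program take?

after MOV R3, 5: R3=5
after MOV R0, 9: R0=9
after MOV R1, 5: R1=5
after MOV R2, 0: R2=0
after LOAD R0, [R2]: R0=M[0]=8
after OR R3, R0: R3=5|8=13
after AND R3, R1: R3=13&5=5
after XOR R3, 18: R3=5^18=23
after ADD R2, 4: R2=0+4=4
after SUB R1, 1: R1=5-1=4
CMP R1, 1  (cmp 4,1)
JGT L1: taken
after LOAD R0, [R2]: R0=M[4]=3
after OR R3, R0: R3=23|3=23
after AND R3, R1: R3=23&4=4
after XOR R3, 18: R3=4^18=22
after ADD R2, 4: R2=4+4=8
after SUB R1, 1: R1=4-1=3
CMP R1, 1  (cmp 3,1)
JGT L1: taken
after LOAD R0, [R2]: R0=M[8]=17
after OR R3, R0: R3=22|17=23
after AND R3, R1: R3=23&3=3
after XOR R3, 18: R3=3^18=17
after ADD R2, 4: R2=8+4=12
after SUB R1, 1: R1=3-1=2
CMP R1, 1  (cmp 2,1)
JGT L1: taken
after LOAD R0, [R2]: R0=M[12]=-7
after OR R3, R0: R3=17|(-7)=-7
after AND R3, R1: R3=(-7)&2=0
after XOR R3, 18: R3=0^18=18
after ADD R2, 4: R2=12+4=16
after SUB R1, 1: R1=2-1=1
CMP R1, 1  (cmp 1,1)
JGT L1: not taken
halt.
Total executed instructions: 37.

37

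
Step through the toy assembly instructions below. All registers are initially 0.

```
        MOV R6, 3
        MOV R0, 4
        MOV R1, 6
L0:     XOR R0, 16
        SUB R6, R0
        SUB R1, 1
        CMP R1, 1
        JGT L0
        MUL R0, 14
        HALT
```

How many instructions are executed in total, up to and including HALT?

R6=3
R0=4
R1=6
R0=4^16=20
R6=3-20=-17
R1=6-1=5
CMP R1, 1  (cmp 5,1)
JGT L0: taken
R0=20^16=4
R6=(-17)-4=-21
R1=5-1=4
CMP R1, 1  (cmp 4,1)
JGT L0: taken
R0=4^16=20
R6=(-21)-20=-41
R1=4-1=3
CMP R1, 1  (cmp 3,1)
JGT L0: taken
R0=20^16=4
R6=(-41)-4=-45
R1=3-1=2
CMP R1, 1  (cmp 2,1)
JGT L0: taken
R0=4^16=20
R6=(-45)-20=-65
R1=2-1=1
CMP R1, 1  (cmp 1,1)
JGT L0: not taken
R0=20*14=280
halt.
Total executed instructions: 30.

30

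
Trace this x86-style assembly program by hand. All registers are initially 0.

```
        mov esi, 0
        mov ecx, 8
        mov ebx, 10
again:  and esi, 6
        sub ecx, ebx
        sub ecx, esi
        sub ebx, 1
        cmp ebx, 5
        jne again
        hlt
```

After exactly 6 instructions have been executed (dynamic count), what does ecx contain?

after mov esi, 0: esi=0
after mov ecx, 8: ecx=8
after mov ebx, 10: ebx=10
after and esi, 6: esi=0&6=0
after sub ecx, ebx: ecx=8-10=-2
after sub ecx, esi: ecx=(-2)-0=-2
After step 6: ecx = -2.

-2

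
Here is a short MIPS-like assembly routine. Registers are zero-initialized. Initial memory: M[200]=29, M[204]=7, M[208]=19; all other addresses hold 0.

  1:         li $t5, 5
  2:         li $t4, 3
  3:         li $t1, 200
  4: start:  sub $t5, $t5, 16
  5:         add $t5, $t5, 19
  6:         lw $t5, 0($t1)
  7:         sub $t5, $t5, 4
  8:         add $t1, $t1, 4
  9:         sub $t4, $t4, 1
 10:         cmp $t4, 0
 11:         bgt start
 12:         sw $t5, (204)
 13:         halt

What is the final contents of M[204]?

after li $t5, 5: $t5=5
after li $t4, 3: $t4=3
after li $t1, 200: $t1=200
after sub $t5, $t5, 16: $t5=5-16=-11
after add $t5, $t5, 19: $t5=(-11)+19=8
after lw $t5, 0($t1): $t5=M[200]=29
after sub $t5, $t5, 4: $t5=29-4=25
after add $t1, $t1, 4: $t1=200+4=204
after sub $t4, $t4, 1: $t4=3-1=2
cmp $t4, 0  (cmp 2,0)
bgt start: taken
after sub $t5, $t5, 16: $t5=25-16=9
after add $t5, $t5, 19: $t5=9+19=28
after lw $t5, 0($t1): $t5=M[204]=7
after sub $t5, $t5, 4: $t5=7-4=3
after add $t1, $t1, 4: $t1=204+4=208
after sub $t4, $t4, 1: $t4=2-1=1
cmp $t4, 0  (cmp 1,0)
bgt start: taken
after sub $t5, $t5, 16: $t5=3-16=-13
after add $t5, $t5, 19: $t5=(-13)+19=6
after lw $t5, 0($t1): $t5=M[208]=19
after sub $t5, $t5, 4: $t5=19-4=15
after add $t1, $t1, 4: $t1=208+4=212
after sub $t4, $t4, 1: $t4=1-1=0
cmp $t4, 0  (cmp 0,0)
bgt start: not taken
sw $t5, (204) → M[204]=15
halt.

15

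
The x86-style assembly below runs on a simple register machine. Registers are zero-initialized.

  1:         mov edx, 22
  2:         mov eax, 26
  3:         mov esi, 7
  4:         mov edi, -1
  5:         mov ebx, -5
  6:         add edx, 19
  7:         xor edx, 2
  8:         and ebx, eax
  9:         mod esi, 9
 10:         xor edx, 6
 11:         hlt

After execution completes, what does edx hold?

after mov edx, 22: edx=22
after mov eax, 26: eax=26
after mov esi, 7: esi=7
after mov edi, -1: edi=-1
after mov ebx, -5: ebx=-5
after add edx, 19: edx=22+19=41
after xor edx, 2: edx=41^2=43
after and ebx, eax: ebx=(-5)&26=26
after mod esi, 9: esi=7%9=7
after xor edx, 6: edx=43^6=45
halt.

45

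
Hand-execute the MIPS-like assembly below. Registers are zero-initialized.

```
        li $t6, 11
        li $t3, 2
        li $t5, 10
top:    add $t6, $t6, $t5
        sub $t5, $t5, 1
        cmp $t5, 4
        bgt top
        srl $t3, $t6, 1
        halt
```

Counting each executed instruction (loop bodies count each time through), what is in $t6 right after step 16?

45

li $t6, 11 → $t6=11
li $t3, 2 → $t3=2
li $t5, 10 → $t5=10
add $t6, $t6, $t5 → $t6=11+10=21
sub $t5, $t5, 1 → $t5=10-1=9
cmp $t5, 4  (cmp 9,4)
bgt top: taken
add $t6, $t6, $t5 → $t6=21+9=30
sub $t5, $t5, 1 → $t5=9-1=8
cmp $t5, 4  (cmp 8,4)
bgt top: taken
add $t6, $t6, $t5 → $t6=30+8=38
sub $t5, $t5, 1 → $t5=8-1=7
cmp $t5, 4  (cmp 7,4)
bgt top: taken
add $t6, $t6, $t5 → $t6=38+7=45
After step 16: $t6 = 45.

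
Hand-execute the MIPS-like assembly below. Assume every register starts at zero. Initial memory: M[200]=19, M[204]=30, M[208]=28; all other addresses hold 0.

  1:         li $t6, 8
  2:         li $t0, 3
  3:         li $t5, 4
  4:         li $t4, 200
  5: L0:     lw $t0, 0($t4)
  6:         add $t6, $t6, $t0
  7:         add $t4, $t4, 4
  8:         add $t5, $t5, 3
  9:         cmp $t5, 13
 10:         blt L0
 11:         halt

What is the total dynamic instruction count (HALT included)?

li $t6, 8 → $t6=8
li $t0, 3 → $t0=3
li $t5, 4 → $t5=4
li $t4, 200 → $t4=200
lw $t0, 0($t4) → $t0=M[200]=19
add $t6, $t6, $t0 → $t6=8+19=27
add $t4, $t4, 4 → $t4=200+4=204
add $t5, $t5, 3 → $t5=4+3=7
cmp $t5, 13  (cmp 7,13)
blt L0: taken
lw $t0, 0($t4) → $t0=M[204]=30
add $t6, $t6, $t0 → $t6=27+30=57
add $t4, $t4, 4 → $t4=204+4=208
add $t5, $t5, 3 → $t5=7+3=10
cmp $t5, 13  (cmp 10,13)
blt L0: taken
lw $t0, 0($t4) → $t0=M[208]=28
add $t6, $t6, $t0 → $t6=57+28=85
add $t4, $t4, 4 → $t4=208+4=212
add $t5, $t5, 3 → $t5=10+3=13
cmp $t5, 13  (cmp 13,13)
blt L0: not taken
halt.
Total executed instructions: 23.

23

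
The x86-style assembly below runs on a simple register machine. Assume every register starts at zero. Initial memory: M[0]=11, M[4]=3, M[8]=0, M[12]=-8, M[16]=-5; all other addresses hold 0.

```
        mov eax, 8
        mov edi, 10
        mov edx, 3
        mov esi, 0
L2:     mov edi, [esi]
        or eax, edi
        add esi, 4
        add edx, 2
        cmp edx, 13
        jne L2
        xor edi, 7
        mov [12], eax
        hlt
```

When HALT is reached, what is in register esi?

20

mov eax, 8 → eax=8
mov edi, 10 → edi=10
mov edx, 3 → edx=3
mov esi, 0 → esi=0
mov edi, [esi] → edi=M[0]=11
or eax, edi → eax=8|11=11
add esi, 4 → esi=0+4=4
add edx, 2 → edx=3+2=5
cmp edx, 13  (cmp 5,13)
jne L2: taken
mov edi, [esi] → edi=M[4]=3
or eax, edi → eax=11|3=11
add esi, 4 → esi=4+4=8
add edx, 2 → edx=5+2=7
cmp edx, 13  (cmp 7,13)
jne L2: taken
mov edi, [esi] → edi=M[8]=0
or eax, edi → eax=11|0=11
add esi, 4 → esi=8+4=12
add edx, 2 → edx=7+2=9
cmp edx, 13  (cmp 9,13)
jne L2: taken
mov edi, [esi] → edi=M[12]=-8
or eax, edi → eax=11|(-8)=-5
add esi, 4 → esi=12+4=16
add edx, 2 → edx=9+2=11
cmp edx, 13  (cmp 11,13)
jne L2: taken
mov edi, [esi] → edi=M[16]=-5
or eax, edi → eax=(-5)|(-5)=-5
add esi, 4 → esi=16+4=20
add edx, 2 → edx=11+2=13
cmp edx, 13  (cmp 13,13)
jne L2: not taken
xor edi, 7 → edi=(-5)^7=-4
mov [12], eax → M[12]=-5
halt.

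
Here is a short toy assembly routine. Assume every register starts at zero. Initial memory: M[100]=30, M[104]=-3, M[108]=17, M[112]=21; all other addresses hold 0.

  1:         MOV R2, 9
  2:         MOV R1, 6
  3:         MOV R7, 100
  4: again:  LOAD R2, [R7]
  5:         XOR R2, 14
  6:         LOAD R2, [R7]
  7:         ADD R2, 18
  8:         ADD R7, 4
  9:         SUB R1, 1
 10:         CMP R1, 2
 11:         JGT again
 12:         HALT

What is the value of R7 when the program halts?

116

after MOV R2, 9: R2=9
after MOV R1, 6: R1=6
after MOV R7, 100: R7=100
after LOAD R2, [R7]: R2=M[100]=30
after XOR R2, 14: R2=30^14=16
after LOAD R2, [R7]: R2=M[100]=30
after ADD R2, 18: R2=30+18=48
after ADD R7, 4: R7=100+4=104
after SUB R1, 1: R1=6-1=5
CMP R1, 2  (cmp 5,2)
JGT again: taken
after LOAD R2, [R7]: R2=M[104]=-3
after XOR R2, 14: R2=(-3)^14=-13
after LOAD R2, [R7]: R2=M[104]=-3
after ADD R2, 18: R2=(-3)+18=15
after ADD R7, 4: R7=104+4=108
after SUB R1, 1: R1=5-1=4
CMP R1, 2  (cmp 4,2)
JGT again: taken
after LOAD R2, [R7]: R2=M[108]=17
after XOR R2, 14: R2=17^14=31
after LOAD R2, [R7]: R2=M[108]=17
after ADD R2, 18: R2=17+18=35
after ADD R7, 4: R7=108+4=112
after SUB R1, 1: R1=4-1=3
CMP R1, 2  (cmp 3,2)
JGT again: taken
after LOAD R2, [R7]: R2=M[112]=21
after XOR R2, 14: R2=21^14=27
after LOAD R2, [R7]: R2=M[112]=21
after ADD R2, 18: R2=21+18=39
after ADD R7, 4: R7=112+4=116
after SUB R1, 1: R1=3-1=2
CMP R1, 2  (cmp 2,2)
JGT again: not taken
halt.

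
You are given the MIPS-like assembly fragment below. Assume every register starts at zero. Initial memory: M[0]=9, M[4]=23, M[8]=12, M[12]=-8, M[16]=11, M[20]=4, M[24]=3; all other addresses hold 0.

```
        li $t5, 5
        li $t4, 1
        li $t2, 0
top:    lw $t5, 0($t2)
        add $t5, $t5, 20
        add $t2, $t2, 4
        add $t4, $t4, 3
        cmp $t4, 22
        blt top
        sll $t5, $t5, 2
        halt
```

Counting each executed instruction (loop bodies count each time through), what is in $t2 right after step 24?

after li $t5, 5: $t5=5
after li $t4, 1: $t4=1
after li $t2, 0: $t2=0
after lw $t5, 0($t2): $t5=M[0]=9
after add $t5, $t5, 20: $t5=9+20=29
after add $t2, $t2, 4: $t2=0+4=4
after add $t4, $t4, 3: $t4=1+3=4
cmp $t4, 22  (cmp 4,22)
blt top: taken
after lw $t5, 0($t2): $t5=M[4]=23
after add $t5, $t5, 20: $t5=23+20=43
after add $t2, $t2, 4: $t2=4+4=8
after add $t4, $t4, 3: $t4=4+3=7
cmp $t4, 22  (cmp 7,22)
blt top: taken
after lw $t5, 0($t2): $t5=M[8]=12
after add $t5, $t5, 20: $t5=12+20=32
after add $t2, $t2, 4: $t2=8+4=12
after add $t4, $t4, 3: $t4=7+3=10
cmp $t4, 22  (cmp 10,22)
blt top: taken
after lw $t5, 0($t2): $t5=M[12]=-8
after add $t5, $t5, 20: $t5=(-8)+20=12
after add $t2, $t2, 4: $t2=12+4=16
After step 24: $t2 = 16.

16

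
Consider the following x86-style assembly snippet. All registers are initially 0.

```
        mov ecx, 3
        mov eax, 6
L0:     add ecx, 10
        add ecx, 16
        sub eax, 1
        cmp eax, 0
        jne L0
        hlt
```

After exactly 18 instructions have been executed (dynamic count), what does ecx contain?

91

ecx=3
eax=6
ecx=3+10=13
ecx=13+16=29
eax=6-1=5
cmp eax, 0  (cmp 5,0)
jne L0: taken
ecx=29+10=39
ecx=39+16=55
eax=5-1=4
cmp eax, 0  (cmp 4,0)
jne L0: taken
ecx=55+10=65
ecx=65+16=81
eax=4-1=3
cmp eax, 0  (cmp 3,0)
jne L0: taken
ecx=81+10=91
After step 18: ecx = 91.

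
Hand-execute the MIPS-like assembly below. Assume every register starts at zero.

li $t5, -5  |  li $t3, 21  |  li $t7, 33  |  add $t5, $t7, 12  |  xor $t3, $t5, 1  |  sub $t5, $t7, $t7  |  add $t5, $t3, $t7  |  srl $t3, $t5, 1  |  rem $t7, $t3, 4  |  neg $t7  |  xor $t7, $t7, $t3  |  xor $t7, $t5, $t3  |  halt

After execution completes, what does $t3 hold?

38

$t5=-5
$t3=21
$t7=33
$t5=33+12=45
$t3=45^1=44
$t5=33-33=0
$t5=44+33=77
$t3=77>>1=38
$t7=38%4=2
$t7=-(2)=-2
$t7=(-2)^38=-40
$t7=77^38=107
halt.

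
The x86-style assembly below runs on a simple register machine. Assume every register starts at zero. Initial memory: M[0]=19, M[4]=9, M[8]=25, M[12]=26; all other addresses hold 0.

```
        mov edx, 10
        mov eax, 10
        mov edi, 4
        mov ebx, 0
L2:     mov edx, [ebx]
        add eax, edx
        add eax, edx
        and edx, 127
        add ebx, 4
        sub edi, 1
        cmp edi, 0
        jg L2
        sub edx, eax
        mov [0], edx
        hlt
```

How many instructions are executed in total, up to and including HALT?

edx=10
eax=10
edi=4
ebx=0
edx=M[0]=19
eax=10+19=29
eax=29+19=48
edx=19&127=19
ebx=0+4=4
edi=4-1=3
cmp edi, 0  (cmp 3,0)
jg L2: taken
edx=M[4]=9
eax=48+9=57
eax=57+9=66
edx=9&127=9
ebx=4+4=8
edi=3-1=2
cmp edi, 0  (cmp 2,0)
jg L2: taken
edx=M[8]=25
eax=66+25=91
eax=91+25=116
edx=25&127=25
ebx=8+4=12
edi=2-1=1
cmp edi, 0  (cmp 1,0)
jg L2: taken
edx=M[12]=26
eax=116+26=142
eax=142+26=168
edx=26&127=26
ebx=12+4=16
edi=1-1=0
cmp edi, 0  (cmp 0,0)
jg L2: not taken
edx=26-168=-142
mov [0], edx → M[0]=-142
halt.
Total executed instructions: 39.

39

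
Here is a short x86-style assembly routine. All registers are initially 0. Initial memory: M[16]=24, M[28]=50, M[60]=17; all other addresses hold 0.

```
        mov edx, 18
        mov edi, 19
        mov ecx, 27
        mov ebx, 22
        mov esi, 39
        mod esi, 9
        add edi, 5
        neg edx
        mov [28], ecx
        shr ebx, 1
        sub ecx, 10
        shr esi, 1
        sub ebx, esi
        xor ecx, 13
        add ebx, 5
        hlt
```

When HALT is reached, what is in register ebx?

15

edx=18
edi=19
ecx=27
ebx=22
esi=39
esi=39%9=3
edi=19+5=24
edx=-(18)=-18
mov [28], ecx → M[28]=27
ebx=22>>1=11
ecx=27-10=17
esi=3>>1=1
ebx=11-1=10
ecx=17^13=28
ebx=10+5=15
halt.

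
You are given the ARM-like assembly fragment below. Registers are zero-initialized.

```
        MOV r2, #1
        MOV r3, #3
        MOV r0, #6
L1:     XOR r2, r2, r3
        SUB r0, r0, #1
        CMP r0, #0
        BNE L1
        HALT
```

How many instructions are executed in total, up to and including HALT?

28

after MOV r2, #1: r2=1
after MOV r3, #3: r3=3
after MOV r0, #6: r0=6
after XOR r2, r2, r3: r2=1^3=2
after SUB r0, r0, #1: r0=6-1=5
CMP r0, #0  (cmp 5,0)
BNE L1: taken
after XOR r2, r2, r3: r2=2^3=1
after SUB r0, r0, #1: r0=5-1=4
CMP r0, #0  (cmp 4,0)
BNE L1: taken
after XOR r2, r2, r3: r2=1^3=2
after SUB r0, r0, #1: r0=4-1=3
CMP r0, #0  (cmp 3,0)
BNE L1: taken
after XOR r2, r2, r3: r2=2^3=1
after SUB r0, r0, #1: r0=3-1=2
CMP r0, #0  (cmp 2,0)
BNE L1: taken
after XOR r2, r2, r3: r2=1^3=2
after SUB r0, r0, #1: r0=2-1=1
CMP r0, #0  (cmp 1,0)
BNE L1: taken
after XOR r2, r2, r3: r2=2^3=1
after SUB r0, r0, #1: r0=1-1=0
CMP r0, #0  (cmp 0,0)
BNE L1: not taken
halt.
Total executed instructions: 28.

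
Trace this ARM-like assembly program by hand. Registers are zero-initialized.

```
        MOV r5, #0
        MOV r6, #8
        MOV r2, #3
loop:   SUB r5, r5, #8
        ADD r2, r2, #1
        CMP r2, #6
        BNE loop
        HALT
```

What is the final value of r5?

after MOV r5, #0: r5=0
after MOV r6, #8: r6=8
after MOV r2, #3: r2=3
after SUB r5, r5, #8: r5=0-8=-8
after ADD r2, r2, #1: r2=3+1=4
CMP r2, #6  (cmp 4,6)
BNE loop: taken
after SUB r5, r5, #8: r5=(-8)-8=-16
after ADD r2, r2, #1: r2=4+1=5
CMP r2, #6  (cmp 5,6)
BNE loop: taken
after SUB r5, r5, #8: r5=(-16)-8=-24
after ADD r2, r2, #1: r2=5+1=6
CMP r2, #6  (cmp 6,6)
BNE loop: not taken
halt.

-24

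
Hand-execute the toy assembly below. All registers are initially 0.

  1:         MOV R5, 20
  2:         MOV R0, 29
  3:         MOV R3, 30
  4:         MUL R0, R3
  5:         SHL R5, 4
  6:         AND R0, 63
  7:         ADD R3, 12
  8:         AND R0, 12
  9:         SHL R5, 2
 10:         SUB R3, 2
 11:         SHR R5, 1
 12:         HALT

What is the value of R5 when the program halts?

after MOV R5, 20: R5=20
after MOV R0, 29: R0=29
after MOV R3, 30: R3=30
after MUL R0, R3: R0=29*30=870
after SHL R5, 4: R5=20<<4=320
after AND R0, 63: R0=870&63=38
after ADD R3, 12: R3=30+12=42
after AND R0, 12: R0=38&12=4
after SHL R5, 2: R5=320<<2=1280
after SUB R3, 2: R3=42-2=40
after SHR R5, 1: R5=1280>>1=640
halt.

640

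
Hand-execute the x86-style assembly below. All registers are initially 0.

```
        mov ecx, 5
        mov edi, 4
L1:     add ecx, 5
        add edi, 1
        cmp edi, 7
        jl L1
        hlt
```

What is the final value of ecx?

20

ecx=5
edi=4
ecx=5+5=10
edi=4+1=5
cmp edi, 7  (cmp 5,7)
jl L1: taken
ecx=10+5=15
edi=5+1=6
cmp edi, 7  (cmp 6,7)
jl L1: taken
ecx=15+5=20
edi=6+1=7
cmp edi, 7  (cmp 7,7)
jl L1: not taken
halt.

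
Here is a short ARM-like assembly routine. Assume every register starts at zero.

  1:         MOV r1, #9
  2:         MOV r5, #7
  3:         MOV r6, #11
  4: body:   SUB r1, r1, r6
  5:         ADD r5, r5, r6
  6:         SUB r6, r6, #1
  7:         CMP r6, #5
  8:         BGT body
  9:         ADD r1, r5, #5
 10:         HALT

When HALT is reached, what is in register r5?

58

after MOV r1, #9: r1=9
after MOV r5, #7: r5=7
after MOV r6, #11: r6=11
after SUB r1, r1, r6: r1=9-11=-2
after ADD r5, r5, r6: r5=7+11=18
after SUB r6, r6, #1: r6=11-1=10
CMP r6, #5  (cmp 10,5)
BGT body: taken
after SUB r1, r1, r6: r1=(-2)-10=-12
after ADD r5, r5, r6: r5=18+10=28
after SUB r6, r6, #1: r6=10-1=9
CMP r6, #5  (cmp 9,5)
BGT body: taken
after SUB r1, r1, r6: r1=(-12)-9=-21
after ADD r5, r5, r6: r5=28+9=37
after SUB r6, r6, #1: r6=9-1=8
CMP r6, #5  (cmp 8,5)
BGT body: taken
after SUB r1, r1, r6: r1=(-21)-8=-29
after ADD r5, r5, r6: r5=37+8=45
after SUB r6, r6, #1: r6=8-1=7
CMP r6, #5  (cmp 7,5)
BGT body: taken
after SUB r1, r1, r6: r1=(-29)-7=-36
after ADD r5, r5, r6: r5=45+7=52
after SUB r6, r6, #1: r6=7-1=6
CMP r6, #5  (cmp 6,5)
BGT body: taken
after SUB r1, r1, r6: r1=(-36)-6=-42
after ADD r5, r5, r6: r5=52+6=58
after SUB r6, r6, #1: r6=6-1=5
CMP r6, #5  (cmp 5,5)
BGT body: not taken
after ADD r1, r5, #5: r1=58+5=63
halt.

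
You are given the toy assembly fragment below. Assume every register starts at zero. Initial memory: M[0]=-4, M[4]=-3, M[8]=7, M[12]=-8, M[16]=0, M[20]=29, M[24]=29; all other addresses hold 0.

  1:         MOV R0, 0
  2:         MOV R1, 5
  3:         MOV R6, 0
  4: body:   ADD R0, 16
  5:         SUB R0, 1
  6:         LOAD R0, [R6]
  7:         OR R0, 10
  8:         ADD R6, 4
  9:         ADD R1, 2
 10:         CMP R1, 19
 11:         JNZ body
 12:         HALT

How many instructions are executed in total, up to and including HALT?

MOV R0, 0 → R0=0
MOV R1, 5 → R1=5
MOV R6, 0 → R6=0
ADD R0, 16 → R0=0+16=16
SUB R0, 1 → R0=16-1=15
LOAD R0, [R6] → R0=M[0]=-4
OR R0, 10 → R0=(-4)|10=-2
ADD R6, 4 → R6=0+4=4
ADD R1, 2 → R1=5+2=7
CMP R1, 19  (cmp 7,19)
JNZ body: taken
ADD R0, 16 → R0=(-2)+16=14
SUB R0, 1 → R0=14-1=13
LOAD R0, [R6] → R0=M[4]=-3
OR R0, 10 → R0=(-3)|10=-1
ADD R6, 4 → R6=4+4=8
ADD R1, 2 → R1=7+2=9
CMP R1, 19  (cmp 9,19)
JNZ body: taken
ADD R0, 16 → R0=(-1)+16=15
SUB R0, 1 → R0=15-1=14
LOAD R0, [R6] → R0=M[8]=7
OR R0, 10 → R0=7|10=15
ADD R6, 4 → R6=8+4=12
ADD R1, 2 → R1=9+2=11
CMP R1, 19  (cmp 11,19)
JNZ body: taken
ADD R0, 16 → R0=15+16=31
SUB R0, 1 → R0=31-1=30
LOAD R0, [R6] → R0=M[12]=-8
OR R0, 10 → R0=(-8)|10=-6
ADD R6, 4 → R6=12+4=16
ADD R1, 2 → R1=11+2=13
CMP R1, 19  (cmp 13,19)
JNZ body: taken
ADD R0, 16 → R0=(-6)+16=10
SUB R0, 1 → R0=10-1=9
LOAD R0, [R6] → R0=M[16]=0
OR R0, 10 → R0=0|10=10
ADD R6, 4 → R6=16+4=20
ADD R1, 2 → R1=13+2=15
CMP R1, 19  (cmp 15,19)
JNZ body: taken
ADD R0, 16 → R0=10+16=26
SUB R0, 1 → R0=26-1=25
LOAD R0, [R6] → R0=M[20]=29
OR R0, 10 → R0=29|10=31
ADD R6, 4 → R6=20+4=24
ADD R1, 2 → R1=15+2=17
CMP R1, 19  (cmp 17,19)
JNZ body: taken
ADD R0, 16 → R0=31+16=47
SUB R0, 1 → R0=47-1=46
LOAD R0, [R6] → R0=M[24]=29
OR R0, 10 → R0=29|10=31
ADD R6, 4 → R6=24+4=28
ADD R1, 2 → R1=17+2=19
CMP R1, 19  (cmp 19,19)
JNZ body: not taken
halt.
Total executed instructions: 60.

60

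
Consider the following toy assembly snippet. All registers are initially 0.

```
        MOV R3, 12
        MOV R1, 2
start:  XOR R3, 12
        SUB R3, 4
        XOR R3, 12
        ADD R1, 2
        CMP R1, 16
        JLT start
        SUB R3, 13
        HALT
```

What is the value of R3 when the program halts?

-37

MOV R3, 12 → R3=12
MOV R1, 2 → R1=2
XOR R3, 12 → R3=12^12=0
SUB R3, 4 → R3=0-4=-4
XOR R3, 12 → R3=(-4)^12=-16
ADD R1, 2 → R1=2+2=4
CMP R1, 16  (cmp 4,16)
JLT start: taken
XOR R3, 12 → R3=(-16)^12=-4
SUB R3, 4 → R3=(-4)-4=-8
XOR R3, 12 → R3=(-8)^12=-12
ADD R1, 2 → R1=4+2=6
CMP R1, 16  (cmp 6,16)
JLT start: taken
XOR R3, 12 → R3=(-12)^12=-8
SUB R3, 4 → R3=(-8)-4=-12
XOR R3, 12 → R3=(-12)^12=-8
ADD R1, 2 → R1=6+2=8
CMP R1, 16  (cmp 8,16)
JLT start: taken
XOR R3, 12 → R3=(-8)^12=-12
SUB R3, 4 → R3=(-12)-4=-16
XOR R3, 12 → R3=(-16)^12=-4
ADD R1, 2 → R1=8+2=10
CMP R1, 16  (cmp 10,16)
JLT start: taken
XOR R3, 12 → R3=(-4)^12=-16
SUB R3, 4 → R3=(-16)-4=-20
XOR R3, 12 → R3=(-20)^12=-32
ADD R1, 2 → R1=10+2=12
CMP R1, 16  (cmp 12,16)
JLT start: taken
XOR R3, 12 → R3=(-32)^12=-20
SUB R3, 4 → R3=(-20)-4=-24
XOR R3, 12 → R3=(-24)^12=-28
ADD R1, 2 → R1=12+2=14
CMP R1, 16  (cmp 14,16)
JLT start: taken
XOR R3, 12 → R3=(-28)^12=-24
SUB R3, 4 → R3=(-24)-4=-28
XOR R3, 12 → R3=(-28)^12=-24
ADD R1, 2 → R1=14+2=16
CMP R1, 16  (cmp 16,16)
JLT start: not taken
SUB R3, 13 → R3=(-24)-13=-37
halt.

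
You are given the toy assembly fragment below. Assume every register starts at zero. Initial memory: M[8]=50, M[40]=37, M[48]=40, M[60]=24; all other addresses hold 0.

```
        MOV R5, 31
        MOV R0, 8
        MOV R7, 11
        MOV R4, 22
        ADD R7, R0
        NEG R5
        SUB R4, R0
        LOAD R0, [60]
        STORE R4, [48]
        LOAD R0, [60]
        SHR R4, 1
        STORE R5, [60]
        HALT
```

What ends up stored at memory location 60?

-31

MOV R5, 31 → R5=31
MOV R0, 8 → R0=8
MOV R7, 11 → R7=11
MOV R4, 22 → R4=22
ADD R7, R0 → R7=11+8=19
NEG R5 → R5=-(31)=-31
SUB R4, R0 → R4=22-8=14
LOAD R0, [60] → R0=M[60]=24
STORE R4, [48] → M[48]=14
LOAD R0, [60] → R0=M[60]=24
SHR R4, 1 → R4=14>>1=7
STORE R5, [60] → M[60]=-31
halt.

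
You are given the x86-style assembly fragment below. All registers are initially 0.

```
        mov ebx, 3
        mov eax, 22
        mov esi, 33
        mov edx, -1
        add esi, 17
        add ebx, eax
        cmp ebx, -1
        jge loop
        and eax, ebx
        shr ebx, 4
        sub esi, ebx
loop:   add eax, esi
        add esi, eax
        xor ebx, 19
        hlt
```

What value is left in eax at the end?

after mov ebx, 3: ebx=3
after mov eax, 22: eax=22
after mov esi, 33: esi=33
after mov edx, -1: edx=-1
after add esi, 17: esi=33+17=50
after add ebx, eax: ebx=3+22=25
cmp ebx, -1  (cmp 25,-1)
jge loop: taken
after add eax, esi: eax=22+50=72
after add esi, eax: esi=50+72=122
after xor ebx, 19: ebx=25^19=10
halt.

72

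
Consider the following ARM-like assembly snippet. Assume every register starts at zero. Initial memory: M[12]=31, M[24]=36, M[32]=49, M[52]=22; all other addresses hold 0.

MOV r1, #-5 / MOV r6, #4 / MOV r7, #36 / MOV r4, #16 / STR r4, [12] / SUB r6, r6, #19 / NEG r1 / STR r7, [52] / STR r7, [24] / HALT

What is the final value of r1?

5

r1=-5
r6=4
r7=36
r4=16
STR r4, [12] → M[12]=16
r6=4-19=-15
r1=-(-5)=5
STR r7, [52] → M[52]=36
STR r7, [24] → M[24]=36
halt.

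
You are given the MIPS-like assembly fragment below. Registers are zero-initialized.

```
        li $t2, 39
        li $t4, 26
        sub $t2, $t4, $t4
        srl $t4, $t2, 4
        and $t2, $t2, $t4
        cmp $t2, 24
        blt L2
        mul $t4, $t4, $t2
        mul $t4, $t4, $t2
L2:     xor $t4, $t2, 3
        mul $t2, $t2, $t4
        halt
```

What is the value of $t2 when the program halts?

0

li $t2, 39 → $t2=39
li $t4, 26 → $t4=26
sub $t2, $t4, $t4 → $t2=26-26=0
srl $t4, $t2, 4 → $t4=0>>4=0
and $t2, $t2, $t4 → $t2=0&0=0
cmp $t2, 24  (cmp 0,24)
blt L2: taken
xor $t4, $t2, 3 → $t4=0^3=3
mul $t2, $t2, $t4 → $t2=0*3=0
halt.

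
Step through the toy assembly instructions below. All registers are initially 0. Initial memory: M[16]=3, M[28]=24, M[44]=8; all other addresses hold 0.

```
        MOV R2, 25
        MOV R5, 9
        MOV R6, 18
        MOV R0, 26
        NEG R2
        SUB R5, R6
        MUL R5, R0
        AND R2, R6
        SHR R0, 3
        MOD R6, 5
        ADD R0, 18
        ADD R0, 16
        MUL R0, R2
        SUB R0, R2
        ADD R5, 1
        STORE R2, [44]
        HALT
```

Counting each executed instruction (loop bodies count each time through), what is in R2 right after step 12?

MOV R2, 25 → R2=25
MOV R5, 9 → R5=9
MOV R6, 18 → R6=18
MOV R0, 26 → R0=26
NEG R2 → R2=-(25)=-25
SUB R5, R6 → R5=9-18=-9
MUL R5, R0 → R5=(-9)*26=-234
AND R2, R6 → R2=(-25)&18=2
SHR R0, 3 → R0=26>>3=3
MOD R6, 5 → R6=18%5=3
ADD R0, 18 → R0=3+18=21
ADD R0, 16 → R0=21+16=37
After step 12: R2 = 2.

2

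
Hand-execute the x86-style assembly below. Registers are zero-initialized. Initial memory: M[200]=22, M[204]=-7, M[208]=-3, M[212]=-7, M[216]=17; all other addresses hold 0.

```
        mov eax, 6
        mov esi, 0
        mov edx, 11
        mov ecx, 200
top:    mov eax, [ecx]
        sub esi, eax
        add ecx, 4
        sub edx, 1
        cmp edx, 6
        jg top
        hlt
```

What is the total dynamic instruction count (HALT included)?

35

eax=6
esi=0
edx=11
ecx=200
eax=M[200]=22
esi=0-22=-22
ecx=200+4=204
edx=11-1=10
cmp edx, 6  (cmp 10,6)
jg top: taken
eax=M[204]=-7
esi=(-22)-(-7)=-15
ecx=204+4=208
edx=10-1=9
cmp edx, 6  (cmp 9,6)
jg top: taken
eax=M[208]=-3
esi=(-15)-(-3)=-12
ecx=208+4=212
edx=9-1=8
cmp edx, 6  (cmp 8,6)
jg top: taken
eax=M[212]=-7
esi=(-12)-(-7)=-5
ecx=212+4=216
edx=8-1=7
cmp edx, 6  (cmp 7,6)
jg top: taken
eax=M[216]=17
esi=(-5)-17=-22
ecx=216+4=220
edx=7-1=6
cmp edx, 6  (cmp 6,6)
jg top: not taken
halt.
Total executed instructions: 35.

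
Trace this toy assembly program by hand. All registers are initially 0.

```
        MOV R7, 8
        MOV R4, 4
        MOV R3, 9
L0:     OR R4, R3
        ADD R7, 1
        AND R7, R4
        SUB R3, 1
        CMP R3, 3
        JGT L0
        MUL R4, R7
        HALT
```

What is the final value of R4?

MOV R7, 8 → R7=8
MOV R4, 4 → R4=4
MOV R3, 9 → R3=9
OR R4, R3 → R4=4|9=13
ADD R7, 1 → R7=8+1=9
AND R7, R4 → R7=9&13=9
SUB R3, 1 → R3=9-1=8
CMP R3, 3  (cmp 8,3)
JGT L0: taken
OR R4, R3 → R4=13|8=13
ADD R7, 1 → R7=9+1=10
AND R7, R4 → R7=10&13=8
SUB R3, 1 → R3=8-1=7
CMP R3, 3  (cmp 7,3)
JGT L0: taken
OR R4, R3 → R4=13|7=15
ADD R7, 1 → R7=8+1=9
AND R7, R4 → R7=9&15=9
SUB R3, 1 → R3=7-1=6
CMP R3, 3  (cmp 6,3)
JGT L0: taken
OR R4, R3 → R4=15|6=15
ADD R7, 1 → R7=9+1=10
AND R7, R4 → R7=10&15=10
SUB R3, 1 → R3=6-1=5
CMP R3, 3  (cmp 5,3)
JGT L0: taken
OR R4, R3 → R4=15|5=15
ADD R7, 1 → R7=10+1=11
AND R7, R4 → R7=11&15=11
SUB R3, 1 → R3=5-1=4
CMP R3, 3  (cmp 4,3)
JGT L0: taken
OR R4, R3 → R4=15|4=15
ADD R7, 1 → R7=11+1=12
AND R7, R4 → R7=12&15=12
SUB R3, 1 → R3=4-1=3
CMP R3, 3  (cmp 3,3)
JGT L0: not taken
MUL R4, R7 → R4=15*12=180
halt.

180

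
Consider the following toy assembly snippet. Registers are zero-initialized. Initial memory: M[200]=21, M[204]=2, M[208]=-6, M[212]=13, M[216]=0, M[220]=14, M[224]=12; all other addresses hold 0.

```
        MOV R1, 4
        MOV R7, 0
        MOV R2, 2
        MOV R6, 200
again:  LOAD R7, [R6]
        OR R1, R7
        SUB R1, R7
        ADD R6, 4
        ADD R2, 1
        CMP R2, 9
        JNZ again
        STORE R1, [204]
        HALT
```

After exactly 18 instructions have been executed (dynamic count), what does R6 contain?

208

MOV R1, 4 → R1=4
MOV R7, 0 → R7=0
MOV R2, 2 → R2=2
MOV R6, 200 → R6=200
LOAD R7, [R6] → R7=M[200]=21
OR R1, R7 → R1=4|21=21
SUB R1, R7 → R1=21-21=0
ADD R6, 4 → R6=200+4=204
ADD R2, 1 → R2=2+1=3
CMP R2, 9  (cmp 3,9)
JNZ again: taken
LOAD R7, [R6] → R7=M[204]=2
OR R1, R7 → R1=0|2=2
SUB R1, R7 → R1=2-2=0
ADD R6, 4 → R6=204+4=208
ADD R2, 1 → R2=3+1=4
CMP R2, 9  (cmp 4,9)
JNZ again: taken
After step 18: R6 = 208.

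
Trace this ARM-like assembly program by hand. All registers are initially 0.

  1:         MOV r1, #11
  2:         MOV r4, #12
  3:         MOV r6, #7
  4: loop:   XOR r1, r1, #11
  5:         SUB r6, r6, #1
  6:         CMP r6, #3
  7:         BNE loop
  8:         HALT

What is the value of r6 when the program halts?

r1=11
r4=12
r6=7
r1=11^11=0
r6=7-1=6
CMP r6, #3  (cmp 6,3)
BNE loop: taken
r1=0^11=11
r6=6-1=5
CMP r6, #3  (cmp 5,3)
BNE loop: taken
r1=11^11=0
r6=5-1=4
CMP r6, #3  (cmp 4,3)
BNE loop: taken
r1=0^11=11
r6=4-1=3
CMP r6, #3  (cmp 3,3)
BNE loop: not taken
halt.

3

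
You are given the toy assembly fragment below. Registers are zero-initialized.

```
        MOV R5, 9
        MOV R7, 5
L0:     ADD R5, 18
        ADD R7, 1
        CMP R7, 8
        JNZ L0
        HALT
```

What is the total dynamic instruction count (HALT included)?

R5=9
R7=5
R5=9+18=27
R7=5+1=6
CMP R7, 8  (cmp 6,8)
JNZ L0: taken
R5=27+18=45
R7=6+1=7
CMP R7, 8  (cmp 7,8)
JNZ L0: taken
R5=45+18=63
R7=7+1=8
CMP R7, 8  (cmp 8,8)
JNZ L0: not taken
halt.
Total executed instructions: 15.

15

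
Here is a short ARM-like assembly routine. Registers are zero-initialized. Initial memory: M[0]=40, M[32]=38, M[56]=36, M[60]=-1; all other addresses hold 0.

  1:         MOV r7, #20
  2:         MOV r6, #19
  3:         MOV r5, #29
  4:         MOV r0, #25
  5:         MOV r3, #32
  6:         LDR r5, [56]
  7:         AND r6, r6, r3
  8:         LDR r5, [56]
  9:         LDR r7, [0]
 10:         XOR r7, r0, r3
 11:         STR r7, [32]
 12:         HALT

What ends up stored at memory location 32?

57

MOV r7, #20 → r7=20
MOV r6, #19 → r6=19
MOV r5, #29 → r5=29
MOV r0, #25 → r0=25
MOV r3, #32 → r3=32
LDR r5, [56] → r5=M[56]=36
AND r6, r6, r3 → r6=19&32=0
LDR r5, [56] → r5=M[56]=36
LDR r7, [0] → r7=M[0]=40
XOR r7, r0, r3 → r7=25^32=57
STR r7, [32] → M[32]=57
halt.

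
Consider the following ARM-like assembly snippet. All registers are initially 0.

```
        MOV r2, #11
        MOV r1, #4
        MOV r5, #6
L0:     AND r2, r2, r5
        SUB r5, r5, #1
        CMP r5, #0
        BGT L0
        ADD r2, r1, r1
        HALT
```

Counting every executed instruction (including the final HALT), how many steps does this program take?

after MOV r2, #11: r2=11
after MOV r1, #4: r1=4
after MOV r5, #6: r5=6
after AND r2, r2, r5: r2=11&6=2
after SUB r5, r5, #1: r5=6-1=5
CMP r5, #0  (cmp 5,0)
BGT L0: taken
after AND r2, r2, r5: r2=2&5=0
after SUB r5, r5, #1: r5=5-1=4
CMP r5, #0  (cmp 4,0)
BGT L0: taken
after AND r2, r2, r5: r2=0&4=0
after SUB r5, r5, #1: r5=4-1=3
CMP r5, #0  (cmp 3,0)
BGT L0: taken
after AND r2, r2, r5: r2=0&3=0
after SUB r5, r5, #1: r5=3-1=2
CMP r5, #0  (cmp 2,0)
BGT L0: taken
after AND r2, r2, r5: r2=0&2=0
after SUB r5, r5, #1: r5=2-1=1
CMP r5, #0  (cmp 1,0)
BGT L0: taken
after AND r2, r2, r5: r2=0&1=0
after SUB r5, r5, #1: r5=1-1=0
CMP r5, #0  (cmp 0,0)
BGT L0: not taken
after ADD r2, r1, r1: r2=4+4=8
halt.
Total executed instructions: 29.

29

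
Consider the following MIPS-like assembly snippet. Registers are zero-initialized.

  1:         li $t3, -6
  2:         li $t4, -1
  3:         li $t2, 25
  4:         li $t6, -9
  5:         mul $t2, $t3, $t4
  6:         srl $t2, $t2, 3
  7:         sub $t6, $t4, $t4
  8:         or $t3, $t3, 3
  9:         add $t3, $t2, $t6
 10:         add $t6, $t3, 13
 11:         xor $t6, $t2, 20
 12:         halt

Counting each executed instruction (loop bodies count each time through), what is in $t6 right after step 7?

0

li $t3, -6 → $t3=-6
li $t4, -1 → $t4=-1
li $t2, 25 → $t2=25
li $t6, -9 → $t6=-9
mul $t2, $t3, $t4 → $t2=(-6)*(-1)=6
srl $t2, $t2, 3 → $t2=6>>3=0
sub $t6, $t4, $t4 → $t6=(-1)-(-1)=0
After step 7: $t6 = 0.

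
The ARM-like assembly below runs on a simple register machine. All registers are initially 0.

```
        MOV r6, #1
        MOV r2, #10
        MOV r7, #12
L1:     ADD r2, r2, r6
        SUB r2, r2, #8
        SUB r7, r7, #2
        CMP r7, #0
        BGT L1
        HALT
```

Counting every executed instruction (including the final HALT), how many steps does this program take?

34

MOV r6, #1 → r6=1
MOV r2, #10 → r2=10
MOV r7, #12 → r7=12
ADD r2, r2, r6 → r2=10+1=11
SUB r2, r2, #8 → r2=11-8=3
SUB r7, r7, #2 → r7=12-2=10
CMP r7, #0  (cmp 10,0)
BGT L1: taken
ADD r2, r2, r6 → r2=3+1=4
SUB r2, r2, #8 → r2=4-8=-4
SUB r7, r7, #2 → r7=10-2=8
CMP r7, #0  (cmp 8,0)
BGT L1: taken
ADD r2, r2, r6 → r2=(-4)+1=-3
SUB r2, r2, #8 → r2=(-3)-8=-11
SUB r7, r7, #2 → r7=8-2=6
CMP r7, #0  (cmp 6,0)
BGT L1: taken
ADD r2, r2, r6 → r2=(-11)+1=-10
SUB r2, r2, #8 → r2=(-10)-8=-18
SUB r7, r7, #2 → r7=6-2=4
CMP r7, #0  (cmp 4,0)
BGT L1: taken
ADD r2, r2, r6 → r2=(-18)+1=-17
SUB r2, r2, #8 → r2=(-17)-8=-25
SUB r7, r7, #2 → r7=4-2=2
CMP r7, #0  (cmp 2,0)
BGT L1: taken
ADD r2, r2, r6 → r2=(-25)+1=-24
SUB r2, r2, #8 → r2=(-24)-8=-32
SUB r7, r7, #2 → r7=2-2=0
CMP r7, #0  (cmp 0,0)
BGT L1: not taken
halt.
Total executed instructions: 34.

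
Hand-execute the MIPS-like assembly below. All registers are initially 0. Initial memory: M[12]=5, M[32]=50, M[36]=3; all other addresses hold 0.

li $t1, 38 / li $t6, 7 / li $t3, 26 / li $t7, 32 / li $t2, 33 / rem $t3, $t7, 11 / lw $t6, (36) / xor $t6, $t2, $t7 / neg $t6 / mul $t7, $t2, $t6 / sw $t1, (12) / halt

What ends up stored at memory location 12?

38

li $t1, 38 → $t1=38
li $t6, 7 → $t6=7
li $t3, 26 → $t3=26
li $t7, 32 → $t7=32
li $t2, 33 → $t2=33
rem $t3, $t7, 11 → $t3=32%11=10
lw $t6, (36) → $t6=M[36]=3
xor $t6, $t2, $t7 → $t6=33^32=1
neg $t6 → $t6=-(1)=-1
mul $t7, $t2, $t6 → $t7=33*(-1)=-33
sw $t1, (12) → M[12]=38
halt.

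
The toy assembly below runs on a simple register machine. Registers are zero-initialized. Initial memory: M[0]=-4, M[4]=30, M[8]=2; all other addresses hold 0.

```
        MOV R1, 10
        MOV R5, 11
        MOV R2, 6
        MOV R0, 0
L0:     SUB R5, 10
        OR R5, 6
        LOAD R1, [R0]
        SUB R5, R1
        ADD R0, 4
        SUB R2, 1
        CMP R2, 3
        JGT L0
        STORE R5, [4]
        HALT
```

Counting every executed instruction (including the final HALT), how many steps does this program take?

30

MOV R1, 10 → R1=10
MOV R5, 11 → R5=11
MOV R2, 6 → R2=6
MOV R0, 0 → R0=0
SUB R5, 10 → R5=11-10=1
OR R5, 6 → R5=1|6=7
LOAD R1, [R0] → R1=M[0]=-4
SUB R5, R1 → R5=7-(-4)=11
ADD R0, 4 → R0=0+4=4
SUB R2, 1 → R2=6-1=5
CMP R2, 3  (cmp 5,3)
JGT L0: taken
SUB R5, 10 → R5=11-10=1
OR R5, 6 → R5=1|6=7
LOAD R1, [R0] → R1=M[4]=30
SUB R5, R1 → R5=7-30=-23
ADD R0, 4 → R0=4+4=8
SUB R2, 1 → R2=5-1=4
CMP R2, 3  (cmp 4,3)
JGT L0: taken
SUB R5, 10 → R5=(-23)-10=-33
OR R5, 6 → R5=(-33)|6=-33
LOAD R1, [R0] → R1=M[8]=2
SUB R5, R1 → R5=(-33)-2=-35
ADD R0, 4 → R0=8+4=12
SUB R2, 1 → R2=4-1=3
CMP R2, 3  (cmp 3,3)
JGT L0: not taken
STORE R5, [4] → M[4]=-35
halt.
Total executed instructions: 30.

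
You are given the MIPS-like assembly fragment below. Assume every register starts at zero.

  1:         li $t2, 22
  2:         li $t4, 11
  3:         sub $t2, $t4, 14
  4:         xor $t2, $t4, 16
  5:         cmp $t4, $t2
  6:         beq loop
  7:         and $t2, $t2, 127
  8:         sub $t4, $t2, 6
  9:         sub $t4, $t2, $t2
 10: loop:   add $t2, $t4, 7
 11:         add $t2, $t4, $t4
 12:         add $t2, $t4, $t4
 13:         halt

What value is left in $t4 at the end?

after li $t2, 22: $t2=22
after li $t4, 11: $t4=11
after sub $t2, $t4, 14: $t2=11-14=-3
after xor $t2, $t4, 16: $t2=11^16=27
cmp $t4, $t2  (cmp 11,27)
beq loop: not taken
after and $t2, $t2, 127: $t2=27&127=27
after sub $t4, $t2, 6: $t4=27-6=21
after sub $t4, $t2, $t2: $t4=27-27=0
after add $t2, $t4, 7: $t2=0+7=7
after add $t2, $t4, $t4: $t2=0+0=0
after add $t2, $t4, $t4: $t2=0+0=0
halt.

0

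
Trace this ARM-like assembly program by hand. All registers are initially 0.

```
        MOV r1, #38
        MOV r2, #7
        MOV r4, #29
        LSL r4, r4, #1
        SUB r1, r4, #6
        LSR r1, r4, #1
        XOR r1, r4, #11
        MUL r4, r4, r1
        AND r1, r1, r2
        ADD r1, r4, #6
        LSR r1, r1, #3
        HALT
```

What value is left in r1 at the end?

356

r1=38
r2=7
r4=29
r4=29<<1=58
r1=58-6=52
r1=58>>1=29
r1=58^11=49
r4=58*49=2842
r1=49&7=1
r1=2842+6=2848
r1=2848>>3=356
halt.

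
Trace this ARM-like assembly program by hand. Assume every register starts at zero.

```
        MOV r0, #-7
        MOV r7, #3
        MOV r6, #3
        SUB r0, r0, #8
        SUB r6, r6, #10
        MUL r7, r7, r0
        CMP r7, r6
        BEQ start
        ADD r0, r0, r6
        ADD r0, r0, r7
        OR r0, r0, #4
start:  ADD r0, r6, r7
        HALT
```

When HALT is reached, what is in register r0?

after MOV r0, #-7: r0=-7
after MOV r7, #3: r7=3
after MOV r6, #3: r6=3
after SUB r0, r0, #8: r0=(-7)-8=-15
after SUB r6, r6, #10: r6=3-10=-7
after MUL r7, r7, r0: r7=3*(-15)=-45
CMP r7, r6  (cmp -45,-7)
BEQ start: not taken
after ADD r0, r0, r6: r0=(-15)+(-7)=-22
after ADD r0, r0, r7: r0=(-22)+(-45)=-67
after OR r0, r0, #4: r0=(-67)|4=-67
after ADD r0, r6, r7: r0=(-7)+(-45)=-52
halt.

-52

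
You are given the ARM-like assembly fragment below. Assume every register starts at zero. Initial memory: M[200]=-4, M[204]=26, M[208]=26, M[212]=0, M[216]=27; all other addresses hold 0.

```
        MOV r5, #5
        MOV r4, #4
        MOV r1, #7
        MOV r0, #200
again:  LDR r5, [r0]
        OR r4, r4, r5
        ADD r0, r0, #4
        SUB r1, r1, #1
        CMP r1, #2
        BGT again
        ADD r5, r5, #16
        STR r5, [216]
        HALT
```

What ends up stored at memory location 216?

r5=5
r4=4
r1=7
r0=200
r5=M[200]=-4
r4=4|(-4)=-4
r0=200+4=204
r1=7-1=6
CMP r1, #2  (cmp 6,2)
BGT again: taken
r5=M[204]=26
r4=(-4)|26=-2
r0=204+4=208
r1=6-1=5
CMP r1, #2  (cmp 5,2)
BGT again: taken
r5=M[208]=26
r4=(-2)|26=-2
r0=208+4=212
r1=5-1=4
CMP r1, #2  (cmp 4,2)
BGT again: taken
r5=M[212]=0
r4=(-2)|0=-2
r0=212+4=216
r1=4-1=3
CMP r1, #2  (cmp 3,2)
BGT again: taken
r5=M[216]=27
r4=(-2)|27=-1
r0=216+4=220
r1=3-1=2
CMP r1, #2  (cmp 2,2)
BGT again: not taken
r5=27+16=43
STR r5, [216] → M[216]=43
halt.

43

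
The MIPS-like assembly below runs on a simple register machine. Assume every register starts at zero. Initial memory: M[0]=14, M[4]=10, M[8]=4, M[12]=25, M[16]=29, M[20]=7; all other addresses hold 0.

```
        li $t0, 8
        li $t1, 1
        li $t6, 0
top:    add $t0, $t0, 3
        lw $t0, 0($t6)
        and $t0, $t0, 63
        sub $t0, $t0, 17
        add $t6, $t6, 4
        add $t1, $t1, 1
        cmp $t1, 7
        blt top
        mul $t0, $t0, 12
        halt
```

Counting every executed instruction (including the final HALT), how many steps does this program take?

li $t0, 8 → $t0=8
li $t1, 1 → $t1=1
li $t6, 0 → $t6=0
add $t0, $t0, 3 → $t0=8+3=11
lw $t0, 0($t6) → $t0=M[0]=14
and $t0, $t0, 63 → $t0=14&63=14
sub $t0, $t0, 17 → $t0=14-17=-3
add $t6, $t6, 4 → $t6=0+4=4
add $t1, $t1, 1 → $t1=1+1=2
cmp $t1, 7  (cmp 2,7)
blt top: taken
add $t0, $t0, 3 → $t0=(-3)+3=0
lw $t0, 0($t6) → $t0=M[4]=10
and $t0, $t0, 63 → $t0=10&63=10
sub $t0, $t0, 17 → $t0=10-17=-7
add $t6, $t6, 4 → $t6=4+4=8
add $t1, $t1, 1 → $t1=2+1=3
cmp $t1, 7  (cmp 3,7)
blt top: taken
add $t0, $t0, 3 → $t0=(-7)+3=-4
lw $t0, 0($t6) → $t0=M[8]=4
and $t0, $t0, 63 → $t0=4&63=4
sub $t0, $t0, 17 → $t0=4-17=-13
add $t6, $t6, 4 → $t6=8+4=12
add $t1, $t1, 1 → $t1=3+1=4
cmp $t1, 7  (cmp 4,7)
blt top: taken
add $t0, $t0, 3 → $t0=(-13)+3=-10
lw $t0, 0($t6) → $t0=M[12]=25
and $t0, $t0, 63 → $t0=25&63=25
sub $t0, $t0, 17 → $t0=25-17=8
add $t6, $t6, 4 → $t6=12+4=16
add $t1, $t1, 1 → $t1=4+1=5
cmp $t1, 7  (cmp 5,7)
blt top: taken
add $t0, $t0, 3 → $t0=8+3=11
lw $t0, 0($t6) → $t0=M[16]=29
and $t0, $t0, 63 → $t0=29&63=29
sub $t0, $t0, 17 → $t0=29-17=12
add $t6, $t6, 4 → $t6=16+4=20
add $t1, $t1, 1 → $t1=5+1=6
cmp $t1, 7  (cmp 6,7)
blt top: taken
add $t0, $t0, 3 → $t0=12+3=15
lw $t0, 0($t6) → $t0=M[20]=7
and $t0, $t0, 63 → $t0=7&63=7
sub $t0, $t0, 17 → $t0=7-17=-10
add $t6, $t6, 4 → $t6=20+4=24
add $t1, $t1, 1 → $t1=6+1=7
cmp $t1, 7  (cmp 7,7)
blt top: not taken
mul $t0, $t0, 12 → $t0=(-10)*12=-120
halt.
Total executed instructions: 53.

53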